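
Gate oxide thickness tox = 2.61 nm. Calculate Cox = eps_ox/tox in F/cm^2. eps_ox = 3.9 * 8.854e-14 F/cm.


Step 1: eps_ox = 3.9 * 8.854e-14 = 3.45306e-13 F/cm
Step 2: tox in cm = 2.61 nm * 1e-7 = 2.6100e-07 cm
Step 3: Cox = 3.45306e-13 / 2.6100e-07 = 1.32e-06 F/cm^2

1.32e-06


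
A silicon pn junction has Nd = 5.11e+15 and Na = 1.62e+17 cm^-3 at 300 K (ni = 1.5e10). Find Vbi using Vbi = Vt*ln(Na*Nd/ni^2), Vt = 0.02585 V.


Step 1: Compute Na*Nd/ni^2 = 1.62e+17 * 5.11e+15 / (1.5e10)^2 = 3.6792e+12
Step 2: ln(3.6792e+12) = 28.9337
Step 3: Vbi = 0.02585 * 28.9337 = 0.748 V

0.748


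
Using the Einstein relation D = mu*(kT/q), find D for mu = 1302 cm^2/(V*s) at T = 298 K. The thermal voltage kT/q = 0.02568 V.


Step 1: D = mu * (kT/q)
Step 2: D = 1302 * 0.02568
Step 3: D = 33.44 cm^2/s

33.44


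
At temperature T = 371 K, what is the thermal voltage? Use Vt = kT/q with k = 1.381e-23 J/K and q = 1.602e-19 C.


Step 1: kT = 1.381e-23 * 371 = 5.12351e-21 J
Step 2: Vt = kT/q = 5.12351e-21 / 1.602e-19
Step 3: Vt = 0.03198 V

0.03198


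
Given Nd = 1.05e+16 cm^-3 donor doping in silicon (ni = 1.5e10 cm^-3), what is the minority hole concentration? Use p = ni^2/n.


Step 1: Since Nd >> ni, n ≈ Nd = 1.05e+16 cm^-3
Step 2: p = ni^2 / n = (1.5e10)^2 / 1.05e+16
Step 3: p = 2.25e20 / 1.05e+16 = 2.14e+04 cm^-3

2.14e+04


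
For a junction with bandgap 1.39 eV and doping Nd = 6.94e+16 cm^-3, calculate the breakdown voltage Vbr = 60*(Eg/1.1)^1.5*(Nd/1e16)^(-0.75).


Step 1: Eg/1.1 = 1.39/1.1 = 1.263636
Step 2: (Eg/1.1)^1.5 = 1.263636^1.5 = 1.420473
Step 3: (Nd/1e16)^(-0.75) = (6.94)^(-0.75) = 0.233873
Step 4: Vbr = 60 * 1.420473 * 0.233873 = 19.9 V

19.9


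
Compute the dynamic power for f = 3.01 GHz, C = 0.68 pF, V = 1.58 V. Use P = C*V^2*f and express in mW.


Step 1: V^2 = 1.58^2 = 2.4964 V^2
Step 2: P = C*V^2*f = 0.68e-12 F * 2.4964 * 3.01e9 Hz
Step 3: P = 5.10963152e-03 W
Step 4: P = 5.11 mW

5.11


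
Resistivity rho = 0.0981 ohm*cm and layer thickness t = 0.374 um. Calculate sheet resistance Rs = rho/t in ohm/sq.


Step 1: Convert thickness to cm: t = 0.374 um = 3.7400e-05 cm
Step 2: Rs = rho / t = 0.0981 / 3.7400e-05
Step 3: Rs = 2623.0 ohm/sq

2623.0


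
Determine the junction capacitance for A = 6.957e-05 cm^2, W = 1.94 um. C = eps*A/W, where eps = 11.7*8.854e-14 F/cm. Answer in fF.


Step 1: eps_Si = 11.7 * 8.854e-14 = 1.035918e-12 F/cm
Step 2: W in cm = 1.94 * 1e-4 = 1.94e-04 cm
Step 3: C = 1.035918e-12 * 6.957e-05 / 1.94e-04 = 3.714887e-13 F
Step 4: C = 371.49 fF

371.49


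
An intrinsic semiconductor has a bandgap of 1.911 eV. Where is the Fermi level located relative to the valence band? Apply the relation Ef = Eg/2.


Step 1: For an intrinsic semiconductor, the Fermi level sits at midgap.
Step 2: Ef = Eg / 2 = 1.911 / 2 = 0.9555 eV

0.9555


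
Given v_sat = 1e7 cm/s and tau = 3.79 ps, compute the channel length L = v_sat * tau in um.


Step 1: tau in seconds = 3.79 ps * 1e-12 = 3.7900e-12 s
Step 2: L = v_sat * tau = 1e7 * 3.7900e-12 = 3.7900e-05 cm
Step 3: L in um = 3.7900e-05 * 1e4 = 0.379 um

0.379


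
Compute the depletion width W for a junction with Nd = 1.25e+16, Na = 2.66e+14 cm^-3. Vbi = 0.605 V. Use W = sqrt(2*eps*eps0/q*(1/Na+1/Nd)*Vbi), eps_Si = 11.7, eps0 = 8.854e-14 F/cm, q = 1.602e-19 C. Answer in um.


Step 1: 1/Na + 1/Nd = 1/2.66e+14 + 1/1.25e+16 = 3.83940e-15
Step 2: 2*eps*eps0/q = 2*11.7*8.854e-14/1.602e-19 = 1.293281e+07
Step 3: W^2 = 1.293281e+07 * 3.83940e-15 * 0.605 = 3.00408e-08
Step 4: W = sqrt(3.00408e-08) = 1.733e-04 cm = 1.733 um

1.733


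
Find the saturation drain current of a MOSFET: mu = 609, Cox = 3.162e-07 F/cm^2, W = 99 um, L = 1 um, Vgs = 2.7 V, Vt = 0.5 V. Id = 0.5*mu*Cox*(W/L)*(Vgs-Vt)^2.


Step 1: Overdrive voltage Vov = Vgs - Vt = 2.7 - 0.5 = 2.2 V
Step 2: W/L = 99/1 = 99
Step 3: Id = 0.5 * 609 * 3.162e-07 * 99 * 2.2^2
Step 4: Id = 4.61e-02 A

4.61e-02


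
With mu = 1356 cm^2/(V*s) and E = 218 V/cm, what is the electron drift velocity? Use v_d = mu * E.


Step 1: v_d = mu * E
Step 2: v_d = 1356 * 218 = 295608
Step 3: v_d = 2.96e+05 cm/s

2.96e+05


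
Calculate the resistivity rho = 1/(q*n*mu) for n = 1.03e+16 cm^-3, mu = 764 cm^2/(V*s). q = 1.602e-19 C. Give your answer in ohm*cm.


Step 1: sigma = q * n * mu = 1.602e-19 * 1.03e+16 * 764 = 1.26065e+00 S/cm
Step 2: rho = 1 / sigma = 1 / 1.26065e+00 = 0.7932 ohm*cm

0.7932


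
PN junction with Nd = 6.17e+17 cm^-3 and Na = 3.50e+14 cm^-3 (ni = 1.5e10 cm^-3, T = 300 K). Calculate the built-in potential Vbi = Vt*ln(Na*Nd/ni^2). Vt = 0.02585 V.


Step 1: Compute Na*Nd/ni^2 = 3.50e+14 * 6.17e+17 / (1.5e10)^2 = 9.5978e+11
Step 2: ln(9.5978e+11) = 27.5900
Step 3: Vbi = 0.02585 * 27.5900 = 0.713 V

0.713


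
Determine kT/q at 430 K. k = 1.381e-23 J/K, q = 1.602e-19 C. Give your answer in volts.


Step 1: kT = 1.381e-23 * 430 = 5.9383e-21 J
Step 2: Vt = kT/q = 5.9383e-21 / 1.602e-19
Step 3: Vt = 0.03707 V

0.03707


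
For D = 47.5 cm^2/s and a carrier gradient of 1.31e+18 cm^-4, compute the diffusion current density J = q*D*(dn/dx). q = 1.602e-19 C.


Step 1: J = q * D * (dn/dx)
Step 2: J = 1.602e-19 * 47.5 * 1.31e+18
Step 3: J = 9.97e+00 A/cm^2

9.97e+00


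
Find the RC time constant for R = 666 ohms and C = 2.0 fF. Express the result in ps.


Step 1: tau = R * C
Step 2: tau = 666 * 2.0 fF = 666 * 2.0e-15 F
Step 3: tau = 1.332e-12 s = 1.332 ps

1.332


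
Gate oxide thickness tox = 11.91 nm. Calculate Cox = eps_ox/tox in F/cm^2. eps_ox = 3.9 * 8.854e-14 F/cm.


Step 1: eps_ox = 3.9 * 8.854e-14 = 3.45306e-13 F/cm
Step 2: tox in cm = 11.91 nm * 1e-7 = 1.1910e-06 cm
Step 3: Cox = 3.45306e-13 / 1.1910e-06 = 2.90e-07 F/cm^2

2.90e-07


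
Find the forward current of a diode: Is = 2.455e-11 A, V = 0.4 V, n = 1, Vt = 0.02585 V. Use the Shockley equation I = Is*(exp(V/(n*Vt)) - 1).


Step 1: V/(n*Vt) = 0.4/(1*0.02585) = 15.4739
Step 2: exp(15.4739) = 5.2508e+06
Step 3: I = 2.455e-11 * (5.2508e+06 - 1) = 1.29e-04 A

1.29e-04


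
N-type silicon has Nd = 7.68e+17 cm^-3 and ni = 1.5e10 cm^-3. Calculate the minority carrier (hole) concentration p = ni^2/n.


Step 1: Since Nd >> ni, n ≈ Nd = 7.68e+17 cm^-3
Step 2: p = ni^2 / n = (1.5e10)^2 / 7.68e+17
Step 3: p = 2.25e20 / 7.68e+17 = 2.93e+02 cm^-3

2.93e+02


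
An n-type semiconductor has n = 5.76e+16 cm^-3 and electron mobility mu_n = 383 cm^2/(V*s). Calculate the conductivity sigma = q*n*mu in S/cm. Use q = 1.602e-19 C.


Step 1: sigma = q * n * mu
Step 2: sigma = 1.602e-19 * 5.76e+16 * 383
Step 3: sigma = 3.534e+00 S/cm

3.534e+00


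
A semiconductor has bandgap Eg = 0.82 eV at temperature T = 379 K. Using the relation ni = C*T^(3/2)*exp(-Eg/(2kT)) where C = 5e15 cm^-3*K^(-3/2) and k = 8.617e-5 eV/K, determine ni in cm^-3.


Step 1: Compute kT = 8.617e-5 * 379 = 0.03265843 eV
Step 2: Exponent = -Eg/(2kT) = -0.82/(2*0.03265843) = -12.55419
Step 3: T^(3/2) = 379^1.5 = 7378.34
Step 4: ni = 5e15 * 7378.34 * exp(-12.55419) = 1.30e+14 cm^-3

1.30e+14


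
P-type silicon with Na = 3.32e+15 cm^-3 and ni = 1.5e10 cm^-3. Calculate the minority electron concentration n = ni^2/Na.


Step 1: Majority hole concentration p ≈ Na = 3.32e+15 cm^-3
Step 2: n = ni^2 / Na = (1.5e10)^2 / 3.32e+15
Step 3: n = 6.78e+04 cm^-3

6.78e+04


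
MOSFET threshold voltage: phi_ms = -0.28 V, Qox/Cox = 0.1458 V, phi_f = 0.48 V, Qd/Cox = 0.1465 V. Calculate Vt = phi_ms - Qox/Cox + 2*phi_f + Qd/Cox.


Step 1: Vt = phi_ms - Qox/Cox + 2*phi_f + Qd/Cox
Step 2: Vt = -0.28 - 0.1458 + 2*0.48 + 0.1465
Step 3: Vt = -0.28 - 0.1458 + 0.96 + 0.1465
Step 4: Vt = 0.6807 V

0.6807


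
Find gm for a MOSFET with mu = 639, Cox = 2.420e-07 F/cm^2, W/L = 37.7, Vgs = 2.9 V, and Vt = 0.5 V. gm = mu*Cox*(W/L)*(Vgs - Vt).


Step 1: Vov = Vgs - Vt = 2.9 - 0.5 = 2.4 V
Step 2: gm = mu * Cox * (W/L) * Vov
Step 3: gm = 639 * 2.420e-07 * 37.7 * 2.4 = 1.40e-02 S

1.40e-02


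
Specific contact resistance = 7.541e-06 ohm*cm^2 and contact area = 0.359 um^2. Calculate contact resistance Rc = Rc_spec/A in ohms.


Step 1: Convert area to cm^2: 0.359 um^2 = 3.5900e-09 cm^2
Step 2: Rc = Rc_spec / A = 7.541e-06 / 3.5900e-09
Step 3: Rc = 2.10e+03 ohms

2.10e+03


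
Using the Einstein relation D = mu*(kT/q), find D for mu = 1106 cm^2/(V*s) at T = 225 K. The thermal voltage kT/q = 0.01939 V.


Step 1: D = mu * (kT/q)
Step 2: D = 1106 * 0.01939
Step 3: D = 21.45 cm^2/s

21.45


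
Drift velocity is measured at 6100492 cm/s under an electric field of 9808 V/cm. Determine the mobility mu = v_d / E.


Step 1: mu = v_d / E
Step 2: mu = 6100492 / 9808
Step 3: mu = 621.99 cm^2/(V*s)

621.99


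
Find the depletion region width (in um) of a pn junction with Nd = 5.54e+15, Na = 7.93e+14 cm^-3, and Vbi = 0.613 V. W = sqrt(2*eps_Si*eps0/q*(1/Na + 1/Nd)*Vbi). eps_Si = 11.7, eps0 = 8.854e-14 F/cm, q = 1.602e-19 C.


Step 1: 1/Na + 1/Nd = 1/7.93e+14 + 1/5.54e+15 = 1.44154e-15
Step 2: 2*eps*eps0/q = 2*11.7*8.854e-14/1.602e-19 = 1.293281e+07
Step 3: W^2 = 1.293281e+07 * 1.44154e-15 * 0.613 = 1.14283e-08
Step 4: W = sqrt(1.14283e-08) = 1.069e-04 cm = 1.069 um

1.069


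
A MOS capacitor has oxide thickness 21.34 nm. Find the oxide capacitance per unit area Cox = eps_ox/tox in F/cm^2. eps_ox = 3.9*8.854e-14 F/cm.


Step 1: eps_ox = 3.9 * 8.854e-14 = 3.45306e-13 F/cm
Step 2: tox in cm = 21.34 nm * 1e-7 = 2.1340e-06 cm
Step 3: Cox = 3.45306e-13 / 2.1340e-06 = 1.62e-07 F/cm^2

1.62e-07


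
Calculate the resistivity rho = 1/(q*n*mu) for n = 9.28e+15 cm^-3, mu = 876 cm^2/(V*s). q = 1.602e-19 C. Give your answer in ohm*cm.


Step 1: sigma = q * n * mu = 1.602e-19 * 9.28e+15 * 876 = 1.30231e+00 S/cm
Step 2: rho = 1 / sigma = 1 / 1.30231e+00 = 0.7679 ohm*cm

0.7679


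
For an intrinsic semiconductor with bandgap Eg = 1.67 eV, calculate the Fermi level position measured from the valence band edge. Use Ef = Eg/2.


Step 1: For an intrinsic semiconductor, the Fermi level sits at midgap.
Step 2: Ef = Eg / 2 = 1.67 / 2 = 0.835 eV

0.835


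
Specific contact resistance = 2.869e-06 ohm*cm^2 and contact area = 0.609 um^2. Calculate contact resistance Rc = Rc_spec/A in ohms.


Step 1: Convert area to cm^2: 0.609 um^2 = 6.0900e-09 cm^2
Step 2: Rc = Rc_spec / A = 2.869e-06 / 6.0900e-09
Step 3: Rc = 4.71e+02 ohms

4.71e+02


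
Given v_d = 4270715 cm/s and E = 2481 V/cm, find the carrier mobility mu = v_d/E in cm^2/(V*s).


Step 1: mu = v_d / E
Step 2: mu = 4270715 / 2481
Step 3: mu = 1721.37 cm^2/(V*s)

1721.37


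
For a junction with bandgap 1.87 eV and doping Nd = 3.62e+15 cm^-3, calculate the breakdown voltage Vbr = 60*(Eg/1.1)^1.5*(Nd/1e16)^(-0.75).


Step 1: Eg/1.1 = 1.87/1.1 = 1.700000
Step 2: (Eg/1.1)^1.5 = 1.700000^1.5 = 2.216529
Step 3: (Nd/1e16)^(-0.75) = (0.362)^(-0.75) = 2.142736
Step 4: Vbr = 60 * 2.216529 * 2.142736 = 285.0 V

285.0


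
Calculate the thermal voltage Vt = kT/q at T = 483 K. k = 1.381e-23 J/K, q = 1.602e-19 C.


Step 1: kT = 1.381e-23 * 483 = 6.67023e-21 J
Step 2: Vt = kT/q = 6.67023e-21 / 1.602e-19
Step 3: Vt = 0.04164 V

0.04164


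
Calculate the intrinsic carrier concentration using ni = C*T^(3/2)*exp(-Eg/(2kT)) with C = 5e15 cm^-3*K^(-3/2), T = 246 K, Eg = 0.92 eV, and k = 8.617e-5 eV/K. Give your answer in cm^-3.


Step 1: Compute kT = 8.617e-5 * 246 = 0.02119782 eV
Step 2: Exponent = -Eg/(2kT) = -0.92/(2*0.02119782) = -21.70034
Step 3: T^(3/2) = 246^1.5 = 3858.36
Step 4: ni = 5e15 * 3858.36 * exp(-21.70034) = 7.26e+09 cm^-3

7.26e+09


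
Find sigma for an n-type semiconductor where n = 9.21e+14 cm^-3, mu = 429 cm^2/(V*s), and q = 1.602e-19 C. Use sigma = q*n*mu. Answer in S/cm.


Step 1: sigma = q * n * mu
Step 2: sigma = 1.602e-19 * 9.21e+14 * 429
Step 3: sigma = 6.330e-02 S/cm

6.330e-02


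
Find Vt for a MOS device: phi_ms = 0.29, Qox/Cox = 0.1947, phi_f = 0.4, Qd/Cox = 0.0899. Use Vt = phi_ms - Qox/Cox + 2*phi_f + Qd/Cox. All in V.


Step 1: Vt = phi_ms - Qox/Cox + 2*phi_f + Qd/Cox
Step 2: Vt = 0.29 - 0.1947 + 2*0.4 + 0.0899
Step 3: Vt = 0.29 - 0.1947 + 0.8 + 0.0899
Step 4: Vt = 0.9852 V

0.9852


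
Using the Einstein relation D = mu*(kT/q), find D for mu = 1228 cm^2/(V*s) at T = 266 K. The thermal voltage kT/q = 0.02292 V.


Step 1: D = mu * (kT/q)
Step 2: D = 1228 * 0.02292
Step 3: D = 28.15 cm^2/s

28.15


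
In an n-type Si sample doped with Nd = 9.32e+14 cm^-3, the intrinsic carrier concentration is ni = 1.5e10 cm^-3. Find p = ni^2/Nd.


Step 1: Since Nd >> ni, n ≈ Nd = 9.32e+14 cm^-3
Step 2: p = ni^2 / n = (1.5e10)^2 / 9.32e+14
Step 3: p = 2.25e20 / 9.32e+14 = 2.41e+05 cm^-3

2.41e+05


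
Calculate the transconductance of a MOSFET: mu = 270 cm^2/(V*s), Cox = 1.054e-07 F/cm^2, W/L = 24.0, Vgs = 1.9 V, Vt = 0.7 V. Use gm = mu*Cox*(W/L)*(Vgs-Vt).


Step 1: Vov = Vgs - Vt = 1.9 - 0.7 = 1.2 V
Step 2: gm = mu * Cox * (W/L) * Vov
Step 3: gm = 270 * 1.054e-07 * 24.0 * 1.2 = 8.20e-04 S

8.20e-04


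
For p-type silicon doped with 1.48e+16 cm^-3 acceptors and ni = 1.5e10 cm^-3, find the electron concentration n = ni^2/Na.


Step 1: Majority hole concentration p ≈ Na = 1.48e+16 cm^-3
Step 2: n = ni^2 / Na = (1.5e10)^2 / 1.48e+16
Step 3: n = 1.52e+04 cm^-3

1.52e+04


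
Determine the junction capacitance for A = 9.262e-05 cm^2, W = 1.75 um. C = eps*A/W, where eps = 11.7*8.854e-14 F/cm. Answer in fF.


Step 1: eps_Si = 11.7 * 8.854e-14 = 1.035918e-12 F/cm
Step 2: W in cm = 1.75 * 1e-4 = 1.75e-04 cm
Step 3: C = 1.035918e-12 * 9.262e-05 / 1.75e-04 = 5.482670e-13 F
Step 4: C = 548.27 fF

548.27


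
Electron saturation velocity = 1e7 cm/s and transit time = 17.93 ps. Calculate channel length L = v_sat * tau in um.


Step 1: tau in seconds = 17.93 ps * 1e-12 = 1.7930e-11 s
Step 2: L = v_sat * tau = 1e7 * 1.7930e-11 = 1.7930e-04 cm
Step 3: L in um = 1.7930e-04 * 1e4 = 1.793 um

1.793


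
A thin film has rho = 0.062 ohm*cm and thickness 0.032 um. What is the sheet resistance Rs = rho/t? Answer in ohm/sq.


Step 1: Convert thickness to cm: t = 0.032 um = 3.2000e-06 cm
Step 2: Rs = rho / t = 0.062 / 3.2000e-06
Step 3: Rs = 19375.0 ohm/sq

19375.0


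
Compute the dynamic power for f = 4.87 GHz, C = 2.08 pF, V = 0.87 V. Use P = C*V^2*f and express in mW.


Step 1: V^2 = 0.87^2 = 0.7569 V^2
Step 2: P = C*V^2*f = 2.08e-12 F * 0.7569 * 4.87e9 Hz
Step 3: P = 7.66709424e-03 W
Step 4: P = 7.667 mW

7.667


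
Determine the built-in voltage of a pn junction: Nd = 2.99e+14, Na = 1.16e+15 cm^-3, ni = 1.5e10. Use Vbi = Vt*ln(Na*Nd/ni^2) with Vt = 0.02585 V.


Step 1: Compute Na*Nd/ni^2 = 1.16e+15 * 2.99e+14 / (1.5e10)^2 = 1.5415e+09
Step 2: ln(1.5415e+09) = 21.1560
Step 3: Vbi = 0.02585 * 21.1560 = 0.547 V

0.547


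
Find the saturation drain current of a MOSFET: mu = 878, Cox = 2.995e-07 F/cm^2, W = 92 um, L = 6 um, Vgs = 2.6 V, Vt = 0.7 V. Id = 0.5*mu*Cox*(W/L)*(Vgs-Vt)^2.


Step 1: Overdrive voltage Vov = Vgs - Vt = 2.6 - 0.7 = 1.9 V
Step 2: W/L = 92/6 = 15.3333
Step 3: Id = 0.5 * 878 * 2.995e-07 * 15.3333 * 1.9^2
Step 4: Id = 7.28e-03 A

7.28e-03


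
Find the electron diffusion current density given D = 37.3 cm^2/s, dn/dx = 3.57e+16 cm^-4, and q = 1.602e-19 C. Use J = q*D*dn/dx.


Step 1: J = q * D * (dn/dx)
Step 2: J = 1.602e-19 * 37.3 * 3.57e+16
Step 3: J = 2.13e-01 A/cm^2

2.13e-01


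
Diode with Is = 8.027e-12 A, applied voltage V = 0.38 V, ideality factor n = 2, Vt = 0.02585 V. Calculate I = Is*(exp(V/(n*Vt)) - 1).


Step 1: V/(n*Vt) = 0.38/(2*0.02585) = 7.3501
Step 2: exp(7.3501) = 1.5564e+03
Step 3: I = 8.027e-12 * (1.5564e+03 - 1) = 1.25e-08 A

1.25e-08


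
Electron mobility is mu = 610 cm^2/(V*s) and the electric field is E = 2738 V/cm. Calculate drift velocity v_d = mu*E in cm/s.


Step 1: v_d = mu * E
Step 2: v_d = 610 * 2738 = 1670180
Step 3: v_d = 1.67e+06 cm/s

1.67e+06


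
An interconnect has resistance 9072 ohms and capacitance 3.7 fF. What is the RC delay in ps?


Step 1: tau = R * C
Step 2: tau = 9072 * 3.7 fF = 9072 * 3.7e-15 F
Step 3: tau = 3.35664e-11 s = 33.5664 ps

33.5664


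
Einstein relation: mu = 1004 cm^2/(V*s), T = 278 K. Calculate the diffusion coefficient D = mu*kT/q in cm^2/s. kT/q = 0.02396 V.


Step 1: D = mu * (kT/q)
Step 2: D = 1004 * 0.02396
Step 3: D = 24.06 cm^2/s

24.06


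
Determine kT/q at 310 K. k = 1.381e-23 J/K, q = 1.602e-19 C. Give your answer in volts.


Step 1: kT = 1.381e-23 * 310 = 4.2811e-21 J
Step 2: Vt = kT/q = 4.2811e-21 / 1.602e-19
Step 3: Vt = 0.02672 V

0.02672


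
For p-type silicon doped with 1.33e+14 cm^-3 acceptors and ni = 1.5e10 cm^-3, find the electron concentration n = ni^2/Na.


Step 1: Majority hole concentration p ≈ Na = 1.33e+14 cm^-3
Step 2: n = ni^2 / Na = (1.5e10)^2 / 1.33e+14
Step 3: n = 1.69e+06 cm^-3

1.69e+06


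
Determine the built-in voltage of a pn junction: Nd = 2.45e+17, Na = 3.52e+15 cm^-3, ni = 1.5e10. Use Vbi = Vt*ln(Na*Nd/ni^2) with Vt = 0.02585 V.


Step 1: Compute Na*Nd/ni^2 = 3.52e+15 * 2.45e+17 / (1.5e10)^2 = 3.8329e+12
Step 2: ln(3.8329e+12) = 28.9746
Step 3: Vbi = 0.02585 * 28.9746 = 0.749 V

0.749


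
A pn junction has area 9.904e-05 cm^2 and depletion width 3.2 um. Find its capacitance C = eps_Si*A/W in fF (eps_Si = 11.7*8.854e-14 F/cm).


Step 1: eps_Si = 11.7 * 8.854e-14 = 1.035918e-12 F/cm
Step 2: W in cm = 3.2 * 1e-4 = 3.20e-04 cm
Step 3: C = 1.035918e-12 * 9.904e-05 / 3.20e-04 = 3.206166e-13 F
Step 4: C = 320.62 fF

320.62


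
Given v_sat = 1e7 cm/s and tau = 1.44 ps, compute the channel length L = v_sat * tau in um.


Step 1: tau in seconds = 1.44 ps * 1e-12 = 1.4400e-12 s
Step 2: L = v_sat * tau = 1e7 * 1.4400e-12 = 1.4400e-05 cm
Step 3: L in um = 1.4400e-05 * 1e4 = 0.144 um

0.144


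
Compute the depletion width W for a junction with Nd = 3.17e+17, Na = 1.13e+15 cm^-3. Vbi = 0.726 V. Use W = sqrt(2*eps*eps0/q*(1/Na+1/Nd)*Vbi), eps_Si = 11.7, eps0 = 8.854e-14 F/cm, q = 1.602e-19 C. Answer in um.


Step 1: 1/Na + 1/Nd = 1/1.13e+15 + 1/3.17e+17 = 8.88110e-16
Step 2: 2*eps*eps0/q = 2*11.7*8.854e-14/1.602e-19 = 1.293281e+07
Step 3: W^2 = 1.293281e+07 * 8.88110e-16 * 0.726 = 8.33866e-09
Step 4: W = sqrt(8.33866e-09) = 9.132e-05 cm = 0.9132 um

0.9132


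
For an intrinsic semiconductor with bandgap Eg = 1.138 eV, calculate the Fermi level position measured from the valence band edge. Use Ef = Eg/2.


Step 1: For an intrinsic semiconductor, the Fermi level sits at midgap.
Step 2: Ef = Eg / 2 = 1.138 / 2 = 0.569 eV

0.569


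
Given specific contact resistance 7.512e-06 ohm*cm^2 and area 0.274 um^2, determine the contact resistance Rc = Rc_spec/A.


Step 1: Convert area to cm^2: 0.274 um^2 = 2.7400e-09 cm^2
Step 2: Rc = Rc_spec / A = 7.512e-06 / 2.7400e-09
Step 3: Rc = 2.74e+03 ohms

2.74e+03


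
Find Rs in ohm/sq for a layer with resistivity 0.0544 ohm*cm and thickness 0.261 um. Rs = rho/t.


Step 1: Convert thickness to cm: t = 0.261 um = 2.6100e-05 cm
Step 2: Rs = rho / t = 0.0544 / 2.6100e-05
Step 3: Rs = 2084.3 ohm/sq

2084.3


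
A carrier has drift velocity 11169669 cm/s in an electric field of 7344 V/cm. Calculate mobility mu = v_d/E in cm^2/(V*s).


Step 1: mu = v_d / E
Step 2: mu = 11169669 / 7344
Step 3: mu = 1520.92 cm^2/(V*s)

1520.92


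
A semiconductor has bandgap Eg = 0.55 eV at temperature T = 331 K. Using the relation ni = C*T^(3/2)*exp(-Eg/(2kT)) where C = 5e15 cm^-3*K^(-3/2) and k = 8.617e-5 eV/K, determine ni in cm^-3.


Step 1: Compute kT = 8.617e-5 * 331 = 0.02852227 eV
Step 2: Exponent = -Eg/(2kT) = -0.55/(2*0.02852227) = -9.64159
Step 3: T^(3/2) = 331^1.5 = 6022.02
Step 4: ni = 5e15 * 6022.02 * exp(-9.64159) = 1.96e+15 cm^-3

1.96e+15


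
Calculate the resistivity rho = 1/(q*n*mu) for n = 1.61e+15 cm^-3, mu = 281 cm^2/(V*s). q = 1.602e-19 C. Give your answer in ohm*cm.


Step 1: sigma = q * n * mu = 1.602e-19 * 1.61e+15 * 281 = 7.24761e-02 S/cm
Step 2: rho = 1 / sigma = 1 / 7.24761e-02 = 13.8 ohm*cm

13.8


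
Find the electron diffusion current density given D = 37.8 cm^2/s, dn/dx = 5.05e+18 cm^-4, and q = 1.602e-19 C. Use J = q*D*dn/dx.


Step 1: J = q * D * (dn/dx)
Step 2: J = 1.602e-19 * 37.8 * 5.05e+18
Step 3: J = 3.06e+01 A/cm^2

3.06e+01


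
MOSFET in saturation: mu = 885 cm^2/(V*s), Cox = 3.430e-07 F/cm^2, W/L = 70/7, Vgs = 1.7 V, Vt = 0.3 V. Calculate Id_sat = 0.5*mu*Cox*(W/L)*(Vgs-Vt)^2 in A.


Step 1: Overdrive voltage Vov = Vgs - Vt = 1.7 - 0.3 = 1.4 V
Step 2: W/L = 70/7 = 10
Step 3: Id = 0.5 * 885 * 3.430e-07 * 10 * 1.4^2
Step 4: Id = 2.97e-03 A

2.97e-03


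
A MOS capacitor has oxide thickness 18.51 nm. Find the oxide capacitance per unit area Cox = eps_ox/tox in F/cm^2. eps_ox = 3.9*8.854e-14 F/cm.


Step 1: eps_ox = 3.9 * 8.854e-14 = 3.45306e-13 F/cm
Step 2: tox in cm = 18.51 nm * 1e-7 = 1.8510e-06 cm
Step 3: Cox = 3.45306e-13 / 1.8510e-06 = 1.87e-07 F/cm^2

1.87e-07


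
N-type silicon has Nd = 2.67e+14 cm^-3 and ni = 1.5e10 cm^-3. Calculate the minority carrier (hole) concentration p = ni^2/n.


Step 1: Since Nd >> ni, n ≈ Nd = 2.67e+14 cm^-3
Step 2: p = ni^2 / n = (1.5e10)^2 / 2.67e+14
Step 3: p = 2.25e20 / 2.67e+14 = 8.43e+05 cm^-3

8.43e+05


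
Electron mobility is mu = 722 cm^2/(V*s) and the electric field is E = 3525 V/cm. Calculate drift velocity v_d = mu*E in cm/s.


Step 1: v_d = mu * E
Step 2: v_d = 722 * 3525 = 2545050
Step 3: v_d = 2.55e+06 cm/s

2.55e+06


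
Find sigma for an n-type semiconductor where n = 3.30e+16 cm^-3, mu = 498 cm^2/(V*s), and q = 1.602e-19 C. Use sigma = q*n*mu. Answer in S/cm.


Step 1: sigma = q * n * mu
Step 2: sigma = 1.602e-19 * 3.30e+16 * 498
Step 3: sigma = 2.633e+00 S/cm

2.633e+00


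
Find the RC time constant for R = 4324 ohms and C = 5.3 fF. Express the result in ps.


Step 1: tau = R * C
Step 2: tau = 4324 * 5.3 fF = 4324 * 5.3e-15 F
Step 3: tau = 2.29172e-11 s = 22.9172 ps

22.9172


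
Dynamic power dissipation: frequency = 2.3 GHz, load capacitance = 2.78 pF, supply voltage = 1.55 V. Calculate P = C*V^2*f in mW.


Step 1: V^2 = 1.55^2 = 2.4025 V^2
Step 2: P = C*V^2*f = 2.78e-12 F * 2.4025 * 2.3e9 Hz
Step 3: P = 1.5361585e-02 W
Step 4: P = 15.362 mW

15.362


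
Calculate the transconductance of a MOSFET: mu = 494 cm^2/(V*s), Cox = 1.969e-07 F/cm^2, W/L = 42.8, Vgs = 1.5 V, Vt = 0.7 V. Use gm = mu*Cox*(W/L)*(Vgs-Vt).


Step 1: Vov = Vgs - Vt = 1.5 - 0.7 = 0.8 V
Step 2: gm = mu * Cox * (W/L) * Vov
Step 3: gm = 494 * 1.969e-07 * 42.8 * 0.8 = 3.33e-03 S

3.33e-03


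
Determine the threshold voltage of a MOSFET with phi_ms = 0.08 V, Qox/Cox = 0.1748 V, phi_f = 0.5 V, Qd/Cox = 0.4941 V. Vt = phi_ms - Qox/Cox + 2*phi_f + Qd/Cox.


Step 1: Vt = phi_ms - Qox/Cox + 2*phi_f + Qd/Cox
Step 2: Vt = 0.08 - 0.1748 + 2*0.5 + 0.4941
Step 3: Vt = 0.08 - 0.1748 + 1.0 + 0.4941
Step 4: Vt = 1.3993 V

1.3993


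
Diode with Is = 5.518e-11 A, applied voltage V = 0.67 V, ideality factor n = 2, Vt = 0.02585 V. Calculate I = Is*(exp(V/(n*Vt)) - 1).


Step 1: V/(n*Vt) = 0.67/(2*0.02585) = 12.9594
Step 2: exp(12.9594) = 4.2481e+05
Step 3: I = 5.518e-11 * (4.2481e+05 - 1) = 2.34e-05 A

2.34e-05


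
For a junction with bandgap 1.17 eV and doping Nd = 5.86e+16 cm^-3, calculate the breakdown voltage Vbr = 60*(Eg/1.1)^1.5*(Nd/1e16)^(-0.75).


Step 1: Eg/1.1 = 1.17/1.1 = 1.063636
Step 2: (Eg/1.1)^1.5 = 1.063636^1.5 = 1.096957
Step 3: (Nd/1e16)^(-0.75) = (5.86)^(-0.75) = 0.265507
Step 4: Vbr = 60 * 1.096957 * 0.265507 = 17.5 V

17.5


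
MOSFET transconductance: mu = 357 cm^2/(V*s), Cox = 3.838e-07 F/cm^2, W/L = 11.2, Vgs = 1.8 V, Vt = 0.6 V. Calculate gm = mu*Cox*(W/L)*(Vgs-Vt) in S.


Step 1: Vov = Vgs - Vt = 1.8 - 0.6 = 1.2 V
Step 2: gm = mu * Cox * (W/L) * Vov
Step 3: gm = 357 * 3.838e-07 * 11.2 * 1.2 = 1.84e-03 S

1.84e-03


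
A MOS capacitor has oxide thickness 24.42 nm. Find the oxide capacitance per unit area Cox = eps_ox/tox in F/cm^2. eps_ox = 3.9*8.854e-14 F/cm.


Step 1: eps_ox = 3.9 * 8.854e-14 = 3.45306e-13 F/cm
Step 2: tox in cm = 24.42 nm * 1e-7 = 2.4420e-06 cm
Step 3: Cox = 3.45306e-13 / 2.4420e-06 = 1.41e-07 F/cm^2

1.41e-07


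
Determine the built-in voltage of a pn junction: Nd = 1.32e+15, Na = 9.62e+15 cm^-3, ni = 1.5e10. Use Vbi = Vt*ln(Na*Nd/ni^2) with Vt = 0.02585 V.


Step 1: Compute Na*Nd/ni^2 = 9.62e+15 * 1.32e+15 / (1.5e10)^2 = 5.6437e+10
Step 2: ln(5.6437e+10) = 24.7564
Step 3: Vbi = 0.02585 * 24.7564 = 0.64 V

0.64


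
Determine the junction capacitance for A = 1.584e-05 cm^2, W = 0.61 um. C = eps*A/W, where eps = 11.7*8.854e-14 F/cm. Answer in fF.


Step 1: eps_Si = 11.7 * 8.854e-14 = 1.035918e-12 F/cm
Step 2: W in cm = 0.61 * 1e-4 = 6.10e-05 cm
Step 3: C = 1.035918e-12 * 1.584e-05 / 6.10e-05 = 2.689990e-13 F
Step 4: C = 269.0 fF

269.0


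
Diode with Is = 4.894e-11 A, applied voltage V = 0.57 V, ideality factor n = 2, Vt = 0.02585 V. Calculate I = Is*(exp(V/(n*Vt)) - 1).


Step 1: V/(n*Vt) = 0.57/(2*0.02585) = 11.0251
Step 2: exp(11.0251) = 6.1396e+04
Step 3: I = 4.894e-11 * (6.1396e+04 - 1) = 3.00e-06 A

3.00e-06


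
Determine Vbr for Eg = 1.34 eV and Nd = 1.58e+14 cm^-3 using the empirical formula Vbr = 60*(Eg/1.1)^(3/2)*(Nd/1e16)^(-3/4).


Step 1: Eg/1.1 = 1.34/1.1 = 1.218182
Step 2: (Eg/1.1)^1.5 = 1.218182^1.5 = 1.344523
Step 3: (Nd/1e16)^(-0.75) = (0.0158)^(-0.75) = 22.439190
Step 4: Vbr = 60 * 1.344523 * 22.439190 = 1810.2 V

1810.2


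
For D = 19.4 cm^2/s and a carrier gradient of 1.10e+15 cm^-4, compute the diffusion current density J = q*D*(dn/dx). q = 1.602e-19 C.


Step 1: J = q * D * (dn/dx)
Step 2: J = 1.602e-19 * 19.4 * 1.10e+15
Step 3: J = 3.42e-03 A/cm^2

3.42e-03


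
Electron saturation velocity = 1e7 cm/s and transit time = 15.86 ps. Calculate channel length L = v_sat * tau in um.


Step 1: tau in seconds = 15.86 ps * 1e-12 = 1.5860e-11 s
Step 2: L = v_sat * tau = 1e7 * 1.5860e-11 = 1.5860e-04 cm
Step 3: L in um = 1.5860e-04 * 1e4 = 1.586 um

1.586


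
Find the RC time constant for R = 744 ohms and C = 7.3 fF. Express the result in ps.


Step 1: tau = R * C
Step 2: tau = 744 * 7.3 fF = 744 * 7.3e-15 F
Step 3: tau = 5.4312e-12 s = 5.4312 ps

5.4312


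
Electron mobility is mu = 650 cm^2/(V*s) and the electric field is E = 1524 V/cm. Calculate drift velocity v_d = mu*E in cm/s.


Step 1: v_d = mu * E
Step 2: v_d = 650 * 1524 = 990600
Step 3: v_d = 9.91e+05 cm/s

9.91e+05


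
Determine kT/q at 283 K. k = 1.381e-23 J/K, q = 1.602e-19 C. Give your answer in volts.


Step 1: kT = 1.381e-23 * 283 = 3.90823e-21 J
Step 2: Vt = kT/q = 3.90823e-21 / 1.602e-19
Step 3: Vt = 0.0244 V

0.0244


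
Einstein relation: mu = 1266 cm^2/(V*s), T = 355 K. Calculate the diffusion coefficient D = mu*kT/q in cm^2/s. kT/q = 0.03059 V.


Step 1: D = mu * (kT/q)
Step 2: D = 1266 * 0.03059
Step 3: D = 38.73 cm^2/s

38.73


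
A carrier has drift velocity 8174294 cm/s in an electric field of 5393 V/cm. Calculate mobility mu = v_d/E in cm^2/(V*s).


Step 1: mu = v_d / E
Step 2: mu = 8174294 / 5393
Step 3: mu = 1515.72 cm^2/(V*s)

1515.72


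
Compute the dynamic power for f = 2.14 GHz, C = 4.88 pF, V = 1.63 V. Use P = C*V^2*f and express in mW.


Step 1: V^2 = 1.63^2 = 2.6569 V^2
Step 2: P = C*V^2*f = 4.88e-12 F * 2.6569 * 2.14e9 Hz
Step 3: P = 2.774653808e-02 W
Step 4: P = 27.747 mW

27.747


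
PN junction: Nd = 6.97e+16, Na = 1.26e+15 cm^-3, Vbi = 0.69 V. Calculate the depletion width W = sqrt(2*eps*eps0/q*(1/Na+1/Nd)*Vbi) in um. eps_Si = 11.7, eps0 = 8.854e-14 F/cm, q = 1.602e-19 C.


Step 1: 1/Na + 1/Nd = 1/1.26e+15 + 1/6.97e+16 = 8.07998e-16
Step 2: 2*eps*eps0/q = 2*11.7*8.854e-14/1.602e-19 = 1.293281e+07
Step 3: W^2 = 1.293281e+07 * 8.07998e-16 * 0.69 = 7.21028e-09
Step 4: W = sqrt(7.21028e-09) = 8.491e-05 cm = 0.8491 um

0.8491


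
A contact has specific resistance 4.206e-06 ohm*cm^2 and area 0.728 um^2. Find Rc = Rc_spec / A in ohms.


Step 1: Convert area to cm^2: 0.728 um^2 = 7.2800e-09 cm^2
Step 2: Rc = Rc_spec / A = 4.206e-06 / 7.2800e-09
Step 3: Rc = 5.78e+02 ohms

5.78e+02


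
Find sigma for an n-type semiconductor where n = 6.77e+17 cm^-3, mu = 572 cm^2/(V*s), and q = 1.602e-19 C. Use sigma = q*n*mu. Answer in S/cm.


Step 1: sigma = q * n * mu
Step 2: sigma = 1.602e-19 * 6.77e+17 * 572
Step 3: sigma = 6.204e+01 S/cm

6.204e+01


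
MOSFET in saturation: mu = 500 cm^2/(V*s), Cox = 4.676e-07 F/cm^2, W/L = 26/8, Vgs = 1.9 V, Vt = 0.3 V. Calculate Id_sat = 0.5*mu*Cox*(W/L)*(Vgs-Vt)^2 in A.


Step 1: Overdrive voltage Vov = Vgs - Vt = 1.9 - 0.3 = 1.6 V
Step 2: W/L = 26/8 = 3.25
Step 3: Id = 0.5 * 500 * 4.676e-07 * 3.25 * 1.6^2
Step 4: Id = 9.73e-04 A

9.73e-04


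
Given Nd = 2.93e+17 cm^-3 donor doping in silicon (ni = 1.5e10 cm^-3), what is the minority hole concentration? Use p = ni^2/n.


Step 1: Since Nd >> ni, n ≈ Nd = 2.93e+17 cm^-3
Step 2: p = ni^2 / n = (1.5e10)^2 / 2.93e+17
Step 3: p = 2.25e20 / 2.93e+17 = 7.68e+02 cm^-3

7.68e+02


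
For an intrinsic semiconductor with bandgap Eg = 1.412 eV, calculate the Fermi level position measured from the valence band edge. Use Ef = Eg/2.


Step 1: For an intrinsic semiconductor, the Fermi level sits at midgap.
Step 2: Ef = Eg / 2 = 1.412 / 2 = 0.706 eV

0.706


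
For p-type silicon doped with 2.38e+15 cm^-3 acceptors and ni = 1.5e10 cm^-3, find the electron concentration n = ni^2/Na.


Step 1: Majority hole concentration p ≈ Na = 2.38e+15 cm^-3
Step 2: n = ni^2 / Na = (1.5e10)^2 / 2.38e+15
Step 3: n = 9.45e+04 cm^-3

9.45e+04


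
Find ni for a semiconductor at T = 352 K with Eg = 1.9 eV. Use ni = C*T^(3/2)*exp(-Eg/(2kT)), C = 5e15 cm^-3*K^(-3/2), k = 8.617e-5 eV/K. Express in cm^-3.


Step 1: Compute kT = 8.617e-5 * 352 = 0.03033184 eV
Step 2: Exponent = -Eg/(2kT) = -1.9/(2*0.03033184) = -31.32022
Step 3: T^(3/2) = 352^1.5 = 6604.11
Step 4: ni = 5e15 * 6604.11 * exp(-31.32022) = 8.25e+05 cm^-3

8.25e+05


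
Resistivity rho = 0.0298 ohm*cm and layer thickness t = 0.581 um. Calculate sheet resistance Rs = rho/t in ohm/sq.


Step 1: Convert thickness to cm: t = 0.581 um = 5.8100e-05 cm
Step 2: Rs = rho / t = 0.0298 / 5.8100e-05
Step 3: Rs = 512.9 ohm/sq

512.9


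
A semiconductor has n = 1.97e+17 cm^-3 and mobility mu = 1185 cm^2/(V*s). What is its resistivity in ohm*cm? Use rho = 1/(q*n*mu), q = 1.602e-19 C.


Step 1: sigma = q * n * mu = 1.602e-19 * 1.97e+17 * 1185 = 3.73979e+01 S/cm
Step 2: rho = 1 / sigma = 1 / 3.73979e+01 = 0.02674 ohm*cm

0.02674


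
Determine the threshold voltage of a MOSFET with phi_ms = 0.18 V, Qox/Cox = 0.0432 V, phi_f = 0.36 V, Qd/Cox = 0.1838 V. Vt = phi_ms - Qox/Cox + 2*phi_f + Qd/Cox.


Step 1: Vt = phi_ms - Qox/Cox + 2*phi_f + Qd/Cox
Step 2: Vt = 0.18 - 0.0432 + 2*0.36 + 0.1838
Step 3: Vt = 0.18 - 0.0432 + 0.72 + 0.1838
Step 4: Vt = 1.0406 V

1.0406


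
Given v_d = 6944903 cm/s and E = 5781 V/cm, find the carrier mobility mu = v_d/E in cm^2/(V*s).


Step 1: mu = v_d / E
Step 2: mu = 6944903 / 5781
Step 3: mu = 1201.33 cm^2/(V*s)

1201.33


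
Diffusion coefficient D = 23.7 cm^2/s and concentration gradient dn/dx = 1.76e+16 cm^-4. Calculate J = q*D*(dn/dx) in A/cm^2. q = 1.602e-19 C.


Step 1: J = q * D * (dn/dx)
Step 2: J = 1.602e-19 * 23.7 * 1.76e+16
Step 3: J = 6.68e-02 A/cm^2

6.68e-02


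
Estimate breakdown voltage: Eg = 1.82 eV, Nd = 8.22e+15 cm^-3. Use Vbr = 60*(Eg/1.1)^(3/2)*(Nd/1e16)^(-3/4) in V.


Step 1: Eg/1.1 = 1.82/1.1 = 1.654545
Step 2: (Eg/1.1)^1.5 = 1.654545^1.5 = 2.128227
Step 3: (Nd/1e16)^(-0.75) = (0.822)^(-0.75) = 1.158367
Step 4: Vbr = 60 * 2.128227 * 1.158367 = 147.9 V

147.9


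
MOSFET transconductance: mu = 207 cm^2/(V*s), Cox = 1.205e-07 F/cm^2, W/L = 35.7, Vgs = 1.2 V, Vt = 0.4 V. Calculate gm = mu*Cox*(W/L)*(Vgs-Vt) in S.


Step 1: Vov = Vgs - Vt = 1.2 - 0.4 = 0.8 V
Step 2: gm = mu * Cox * (W/L) * Vov
Step 3: gm = 207 * 1.205e-07 * 35.7 * 0.8 = 7.12e-04 S

7.12e-04


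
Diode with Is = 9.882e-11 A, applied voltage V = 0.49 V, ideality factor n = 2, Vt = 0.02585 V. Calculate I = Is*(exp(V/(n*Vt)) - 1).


Step 1: V/(n*Vt) = 0.49/(2*0.02585) = 9.4778
Step 2: exp(9.4778) = 1.3066e+04
Step 3: I = 9.882e-11 * (1.3066e+04 - 1) = 1.29e-06 A

1.29e-06


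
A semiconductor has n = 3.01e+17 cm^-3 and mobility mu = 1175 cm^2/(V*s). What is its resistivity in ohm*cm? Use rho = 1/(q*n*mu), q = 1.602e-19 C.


Step 1: sigma = q * n * mu = 1.602e-19 * 3.01e+17 * 1175 = 5.66587e+01 S/cm
Step 2: rho = 1 / sigma = 1 / 5.66587e+01 = 0.01765 ohm*cm

0.01765


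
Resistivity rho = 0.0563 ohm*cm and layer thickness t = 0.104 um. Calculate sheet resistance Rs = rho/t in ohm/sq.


Step 1: Convert thickness to cm: t = 0.104 um = 1.0400e-05 cm
Step 2: Rs = rho / t = 0.0563 / 1.0400e-05
Step 3: Rs = 5413.5 ohm/sq

5413.5


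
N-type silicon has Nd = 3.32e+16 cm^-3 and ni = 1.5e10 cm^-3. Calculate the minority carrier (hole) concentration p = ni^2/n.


Step 1: Since Nd >> ni, n ≈ Nd = 3.32e+16 cm^-3
Step 2: p = ni^2 / n = (1.5e10)^2 / 3.32e+16
Step 3: p = 2.25e20 / 3.32e+16 = 6.78e+03 cm^-3

6.78e+03


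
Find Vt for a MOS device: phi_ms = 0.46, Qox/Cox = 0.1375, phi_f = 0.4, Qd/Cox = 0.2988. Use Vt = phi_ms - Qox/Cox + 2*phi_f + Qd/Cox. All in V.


Step 1: Vt = phi_ms - Qox/Cox + 2*phi_f + Qd/Cox
Step 2: Vt = 0.46 - 0.1375 + 2*0.4 + 0.2988
Step 3: Vt = 0.46 - 0.1375 + 0.8 + 0.2988
Step 4: Vt = 1.4213 V

1.4213


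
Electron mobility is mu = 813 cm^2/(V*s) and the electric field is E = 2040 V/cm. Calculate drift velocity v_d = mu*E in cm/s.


Step 1: v_d = mu * E
Step 2: v_d = 813 * 2040 = 1658520
Step 3: v_d = 1.66e+06 cm/s

1.66e+06


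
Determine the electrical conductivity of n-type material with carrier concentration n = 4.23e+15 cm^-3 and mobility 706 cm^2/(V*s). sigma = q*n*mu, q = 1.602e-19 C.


Step 1: sigma = q * n * mu
Step 2: sigma = 1.602e-19 * 4.23e+15 * 706
Step 3: sigma = 4.784e-01 S/cm

4.784e-01


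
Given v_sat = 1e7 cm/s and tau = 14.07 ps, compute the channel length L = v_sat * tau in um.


Step 1: tau in seconds = 14.07 ps * 1e-12 = 1.4070e-11 s
Step 2: L = v_sat * tau = 1e7 * 1.4070e-11 = 1.4070e-04 cm
Step 3: L in um = 1.4070e-04 * 1e4 = 1.407 um

1.407


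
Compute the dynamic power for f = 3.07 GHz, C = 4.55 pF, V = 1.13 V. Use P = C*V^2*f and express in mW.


Step 1: V^2 = 1.13^2 = 1.2769 V^2
Step 2: P = C*V^2*f = 4.55e-12 F * 1.2769 * 3.07e9 Hz
Step 3: P = 1.783637765e-02 W
Step 4: P = 17.836 mW

17.836


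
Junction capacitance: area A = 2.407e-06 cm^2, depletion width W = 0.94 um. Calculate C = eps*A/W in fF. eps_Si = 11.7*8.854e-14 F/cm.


Step 1: eps_Si = 11.7 * 8.854e-14 = 1.035918e-12 F/cm
Step 2: W in cm = 0.94 * 1e-4 = 9.40e-05 cm
Step 3: C = 1.035918e-12 * 2.407e-06 / 9.40e-05 = 2.652611e-14 F
Step 4: C = 26.53 fF

26.53


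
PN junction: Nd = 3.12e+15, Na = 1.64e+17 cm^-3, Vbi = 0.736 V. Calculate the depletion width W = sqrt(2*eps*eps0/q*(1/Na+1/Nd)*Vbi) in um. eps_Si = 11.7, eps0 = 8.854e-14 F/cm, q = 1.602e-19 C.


Step 1: 1/Na + 1/Nd = 1/1.64e+17 + 1/3.12e+15 = 3.26610e-16
Step 2: 2*eps*eps0/q = 2*11.7*8.854e-14/1.602e-19 = 1.293281e+07
Step 3: W^2 = 1.293281e+07 * 3.26610e-16 * 0.736 = 3.10885e-09
Step 4: W = sqrt(3.10885e-09) = 5.576e-05 cm = 0.5576 um

0.5576


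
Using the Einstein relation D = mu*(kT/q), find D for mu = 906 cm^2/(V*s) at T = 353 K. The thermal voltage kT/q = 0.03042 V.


Step 1: D = mu * (kT/q)
Step 2: D = 906 * 0.03042
Step 3: D = 27.56 cm^2/s

27.56


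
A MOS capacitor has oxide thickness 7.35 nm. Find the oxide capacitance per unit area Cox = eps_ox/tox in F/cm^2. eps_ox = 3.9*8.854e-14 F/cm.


Step 1: eps_ox = 3.9 * 8.854e-14 = 3.45306e-13 F/cm
Step 2: tox in cm = 7.35 nm * 1e-7 = 7.3500e-07 cm
Step 3: Cox = 3.45306e-13 / 7.3500e-07 = 4.70e-07 F/cm^2

4.70e-07


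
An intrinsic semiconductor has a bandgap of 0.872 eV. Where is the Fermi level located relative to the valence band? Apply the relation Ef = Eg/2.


Step 1: For an intrinsic semiconductor, the Fermi level sits at midgap.
Step 2: Ef = Eg / 2 = 0.872 / 2 = 0.436 eV

0.436


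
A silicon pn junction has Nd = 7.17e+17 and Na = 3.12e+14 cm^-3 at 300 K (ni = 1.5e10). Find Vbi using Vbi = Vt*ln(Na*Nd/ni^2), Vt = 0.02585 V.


Step 1: Compute Na*Nd/ni^2 = 3.12e+14 * 7.17e+17 / (1.5e10)^2 = 9.9424e+11
Step 2: ln(9.9424e+11) = 27.6252
Step 3: Vbi = 0.02585 * 27.6252 = 0.714 V

0.714


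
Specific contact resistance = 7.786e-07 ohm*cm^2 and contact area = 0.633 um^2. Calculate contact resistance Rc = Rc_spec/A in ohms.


Step 1: Convert area to cm^2: 0.633 um^2 = 6.3300e-09 cm^2
Step 2: Rc = Rc_spec / A = 7.786e-07 / 6.3300e-09
Step 3: Rc = 1.23e+02 ohms

1.23e+02


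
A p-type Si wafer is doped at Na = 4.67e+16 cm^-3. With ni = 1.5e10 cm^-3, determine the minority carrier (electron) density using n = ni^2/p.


Step 1: Majority hole concentration p ≈ Na = 4.67e+16 cm^-3
Step 2: n = ni^2 / Na = (1.5e10)^2 / 4.67e+16
Step 3: n = 4.82e+03 cm^-3

4.82e+03


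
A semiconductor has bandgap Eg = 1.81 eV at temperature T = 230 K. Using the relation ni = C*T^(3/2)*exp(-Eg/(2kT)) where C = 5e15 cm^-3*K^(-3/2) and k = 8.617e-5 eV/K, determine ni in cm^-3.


Step 1: Compute kT = 8.617e-5 * 230 = 0.0198191 eV
Step 2: Exponent = -Eg/(2kT) = -1.81/(2*0.0198191) = -45.66302
Step 3: T^(3/2) = 230^1.5 = 3488.12
Step 4: ni = 5e15 * 3488.12 * exp(-45.66302) = 2.57e-01 cm^-3

2.57e-01


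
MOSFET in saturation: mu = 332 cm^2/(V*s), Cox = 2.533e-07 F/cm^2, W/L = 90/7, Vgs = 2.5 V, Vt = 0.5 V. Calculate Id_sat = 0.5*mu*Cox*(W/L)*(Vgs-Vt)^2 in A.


Step 1: Overdrive voltage Vov = Vgs - Vt = 2.5 - 0.5 = 2.0 V
Step 2: W/L = 90/7 = 12.8571
Step 3: Id = 0.5 * 332 * 2.533e-07 * 12.8571 * 2.0^2
Step 4: Id = 2.16e-03 A

2.16e-03


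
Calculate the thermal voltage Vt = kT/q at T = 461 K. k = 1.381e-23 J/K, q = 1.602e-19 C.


Step 1: kT = 1.381e-23 * 461 = 6.36641e-21 J
Step 2: Vt = kT/q = 6.36641e-21 / 1.602e-19
Step 3: Vt = 0.03974 V

0.03974


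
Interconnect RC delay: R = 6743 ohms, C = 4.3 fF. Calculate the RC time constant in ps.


Step 1: tau = R * C
Step 2: tau = 6743 * 4.3 fF = 6743 * 4.3e-15 F
Step 3: tau = 2.89949e-11 s = 28.9949 ps

28.9949


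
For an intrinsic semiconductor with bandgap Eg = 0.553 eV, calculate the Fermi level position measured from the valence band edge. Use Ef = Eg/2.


Step 1: For an intrinsic semiconductor, the Fermi level sits at midgap.
Step 2: Ef = Eg / 2 = 0.553 / 2 = 0.2765 eV

0.2765


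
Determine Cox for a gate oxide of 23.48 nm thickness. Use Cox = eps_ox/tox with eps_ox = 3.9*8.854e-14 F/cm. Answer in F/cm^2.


Step 1: eps_ox = 3.9 * 8.854e-14 = 3.45306e-13 F/cm
Step 2: tox in cm = 23.48 nm * 1e-7 = 2.3480e-06 cm
Step 3: Cox = 3.45306e-13 / 2.3480e-06 = 1.47e-07 F/cm^2

1.47e-07


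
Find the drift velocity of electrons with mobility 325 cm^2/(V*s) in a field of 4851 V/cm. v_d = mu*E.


Step 1: v_d = mu * E
Step 2: v_d = 325 * 4851 = 1576575
Step 3: v_d = 1.58e+06 cm/s

1.58e+06


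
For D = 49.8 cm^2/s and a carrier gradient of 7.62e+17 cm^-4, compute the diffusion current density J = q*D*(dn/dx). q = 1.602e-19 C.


Step 1: J = q * D * (dn/dx)
Step 2: J = 1.602e-19 * 49.8 * 7.62e+17
Step 3: J = 6.08e+00 A/cm^2

6.08e+00


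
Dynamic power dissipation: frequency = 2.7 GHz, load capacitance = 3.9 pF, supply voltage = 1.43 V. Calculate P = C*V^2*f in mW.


Step 1: V^2 = 1.43^2 = 2.0449 V^2
Step 2: P = C*V^2*f = 3.9e-12 F * 2.0449 * 2.7e9 Hz
Step 3: P = 2.1532797e-02 W
Step 4: P = 21.533 mW

21.533


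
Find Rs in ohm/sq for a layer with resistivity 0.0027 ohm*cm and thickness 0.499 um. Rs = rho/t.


Step 1: Convert thickness to cm: t = 0.499 um = 4.9900e-05 cm
Step 2: Rs = rho / t = 0.0027 / 4.9900e-05
Step 3: Rs = 54.1 ohm/sq

54.1


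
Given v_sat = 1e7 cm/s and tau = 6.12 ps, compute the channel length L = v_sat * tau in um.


Step 1: tau in seconds = 6.12 ps * 1e-12 = 6.1200e-12 s
Step 2: L = v_sat * tau = 1e7 * 6.1200e-12 = 6.1200e-05 cm
Step 3: L in um = 6.1200e-05 * 1e4 = 0.612 um

0.612
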